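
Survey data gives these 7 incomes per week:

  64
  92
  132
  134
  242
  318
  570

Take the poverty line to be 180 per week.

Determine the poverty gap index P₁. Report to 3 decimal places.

Poor units: 64, 92, 132, 134 (q = 4 of N = 7).
Relative gaps: (180−64)/180 = 0.6444; (180−92)/180 = 0.4889; (180−132)/180 = 0.2667; (180−134)/180 = 0.2556.
Sum of shortfalls = 1.655556; P₁ averages over all N: 1.655556 / 7 = 0.237.

0.237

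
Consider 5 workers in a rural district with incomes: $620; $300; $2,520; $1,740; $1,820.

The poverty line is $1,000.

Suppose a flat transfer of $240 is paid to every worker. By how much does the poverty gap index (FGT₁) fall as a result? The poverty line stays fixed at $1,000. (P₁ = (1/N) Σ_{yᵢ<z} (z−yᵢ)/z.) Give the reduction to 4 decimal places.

0.0960

Before: below the line — $300, $620; poverty gap index (FGT₁) = 0.216000.
After the $240 transfer: below the line — $540, $860; poverty gap index (FGT₁) = 0.120000.
Reduction = 0.216000 − 0.120000 = 0.0960.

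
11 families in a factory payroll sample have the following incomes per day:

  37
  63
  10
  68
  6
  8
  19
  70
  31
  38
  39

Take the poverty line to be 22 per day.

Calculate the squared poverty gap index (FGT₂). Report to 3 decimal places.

Below z: 6, 8, 10, 19 (q = 4 of N = 11).
Relative gaps: (22−6)/22 = 0.7273; (22−8)/22 = 0.6364; (22−10)/22 = 0.5455; (22−19)/22 = 0.1364.
Squared: 0.5289; 0.4050; 0.2975; 0.0186.
Sum = 1.250000; P₂ = 1.250000 / 11 = 0.114.

0.114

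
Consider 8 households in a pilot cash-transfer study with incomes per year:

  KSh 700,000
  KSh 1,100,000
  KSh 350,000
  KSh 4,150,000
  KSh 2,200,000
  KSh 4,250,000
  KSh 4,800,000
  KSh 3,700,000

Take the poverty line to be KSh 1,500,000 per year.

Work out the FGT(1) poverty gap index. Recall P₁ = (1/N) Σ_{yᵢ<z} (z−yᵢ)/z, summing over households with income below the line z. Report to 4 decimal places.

Below the line: KSh 350,000, KSh 700,000, KSh 1,100,000 (q = 3 of N = 8).
Gap ratios (z−y)/z: (1500000−350000)/1500000 = 0.7667; (1500000−700000)/1500000 = 0.5333; (1500000−1100000)/1500000 = 0.2667.
Σ = 1.566667. Dividing by the full population N = 8 gives P₁ = 0.1958.

0.1958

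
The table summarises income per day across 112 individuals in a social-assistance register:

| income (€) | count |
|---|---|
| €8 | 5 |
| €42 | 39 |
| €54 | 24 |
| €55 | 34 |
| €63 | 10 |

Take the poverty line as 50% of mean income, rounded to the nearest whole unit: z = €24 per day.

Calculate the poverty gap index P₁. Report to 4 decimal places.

Below z: 5×€8 (q = 5 of N = 112).
Relative gaps: (24−8)/24 = 0.6667 (×5).
Σ = 3.333333. Dividing by the full population N = 112 gives P₁ = 0.0298.

0.0298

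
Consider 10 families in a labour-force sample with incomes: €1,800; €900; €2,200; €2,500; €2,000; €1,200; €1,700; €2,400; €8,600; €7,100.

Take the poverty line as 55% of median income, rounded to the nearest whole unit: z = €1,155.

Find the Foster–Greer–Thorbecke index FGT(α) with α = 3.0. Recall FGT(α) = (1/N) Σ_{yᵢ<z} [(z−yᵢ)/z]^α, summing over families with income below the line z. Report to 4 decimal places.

Below z: €900 (q = 1 of N = 10).
Normalized shortfalls: (1155−900)/1155 = 0.2208.
Raised to α = 3.0: 0.01076.
Sum = 0.010762; FGT(3.0) = 0.010762 / 10 = 0.0011.

0.0011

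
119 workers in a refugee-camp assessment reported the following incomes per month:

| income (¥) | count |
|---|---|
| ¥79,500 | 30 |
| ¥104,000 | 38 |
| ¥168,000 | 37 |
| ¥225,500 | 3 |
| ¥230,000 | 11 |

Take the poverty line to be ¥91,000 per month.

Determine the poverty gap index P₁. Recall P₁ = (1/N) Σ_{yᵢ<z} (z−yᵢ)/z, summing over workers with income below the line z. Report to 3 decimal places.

0.032

Below the line: 30×¥79,500 (q = 30 of N = 119).
Normalized shortfalls: (91000−79500)/91000 = 0.1264 (×30).
Sum of shortfalls = 3.791209; P₁ averages over all N: 3.791209 / 119 = 0.032.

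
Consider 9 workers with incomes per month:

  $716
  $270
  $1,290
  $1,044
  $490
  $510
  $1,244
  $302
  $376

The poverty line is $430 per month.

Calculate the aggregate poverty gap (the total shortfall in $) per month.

$342

Below the line: $270, $302, $376 (q = 3 of N = 9).
Individual gaps: 430−270 = 160; 430−302 = 128; 430−376 = 54.
Aggregate gap = $342.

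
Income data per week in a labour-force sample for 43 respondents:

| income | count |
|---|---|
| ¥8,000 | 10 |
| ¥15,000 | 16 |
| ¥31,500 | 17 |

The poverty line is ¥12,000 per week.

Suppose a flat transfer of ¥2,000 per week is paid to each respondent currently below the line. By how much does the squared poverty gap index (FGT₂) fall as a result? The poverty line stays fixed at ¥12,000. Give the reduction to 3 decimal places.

0.019

Before: below the line — 10×¥8,000; squared poverty gap index (FGT₂) = 0.02584.
After the ¥2,000 transfer: below the line — 10×¥10,000; squared poverty gap index (FGT₂) = 0.00646.
Reduction = 0.02584 − 0.00646 = 0.019.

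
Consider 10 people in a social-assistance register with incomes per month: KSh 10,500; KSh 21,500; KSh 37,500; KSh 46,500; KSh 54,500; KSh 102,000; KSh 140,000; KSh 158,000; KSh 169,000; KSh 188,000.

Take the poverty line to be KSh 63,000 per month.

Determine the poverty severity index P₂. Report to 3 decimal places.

0.138

Below the line: KSh 10,500, KSh 21,500, KSh 37,500, KSh 46,500, KSh 54,500 (q = 5 of N = 10).
Shortfall ratios: (63000−10500)/63000 = 0.8333; (63000−21500)/63000 = 0.6587; (63000−37500)/63000 = 0.4048; (63000−46500)/63000 = 0.2619; (63000−54500)/63000 = 0.1349.
Squared: 0.6944; 0.4339; 0.1638; 0.0686; 0.0182.
Sum = 1.379000; P₂ = 1.379000 / 10 = 0.138.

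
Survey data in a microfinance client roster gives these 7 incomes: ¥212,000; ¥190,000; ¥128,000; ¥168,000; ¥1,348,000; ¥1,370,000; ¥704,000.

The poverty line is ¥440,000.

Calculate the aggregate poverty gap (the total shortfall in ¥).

Incomes under z: ¥128,000, ¥168,000, ¥190,000, ¥212,000 (q = 4 of N = 7).
Individual gaps: 440000−128000 = 312000; 440000−168000 = 272000; 440000−190000 = 250000; 440000−212000 = 228000.
Aggregate gap = ¥1,062,000.

¥1,062,000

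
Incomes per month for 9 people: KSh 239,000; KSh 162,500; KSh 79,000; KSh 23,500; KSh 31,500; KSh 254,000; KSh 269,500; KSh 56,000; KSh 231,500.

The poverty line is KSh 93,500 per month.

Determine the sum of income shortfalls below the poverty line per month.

KSh 184,000

Below z: KSh 23,500, KSh 31,500, KSh 56,000, KSh 79,000 (q = 4 of N = 9).
Individual gaps: 93500−23500 = 70000; 93500−31500 = 62000; 93500−56000 = 37500; 93500−79000 = 14500.
Aggregate gap = KSh 184,000.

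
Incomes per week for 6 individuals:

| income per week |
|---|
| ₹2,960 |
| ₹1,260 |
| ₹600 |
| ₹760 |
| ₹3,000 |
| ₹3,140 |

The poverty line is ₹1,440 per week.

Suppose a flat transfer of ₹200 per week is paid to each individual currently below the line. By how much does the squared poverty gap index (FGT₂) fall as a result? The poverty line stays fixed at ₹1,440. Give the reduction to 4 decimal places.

0.0450

Before: below the line — ₹600, ₹760, ₹1,260; squared poverty gap index (FGT₂) = 0.096483.
After the ₹200 transfer: below the line — ₹800, ₹960; squared poverty gap index (FGT₂) = 0.051440.
Reduction = 0.096483 − 0.051440 = 0.0450.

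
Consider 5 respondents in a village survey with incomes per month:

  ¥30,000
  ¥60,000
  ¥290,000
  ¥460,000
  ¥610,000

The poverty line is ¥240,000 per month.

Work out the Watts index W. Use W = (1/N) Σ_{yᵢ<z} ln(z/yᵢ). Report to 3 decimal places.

0.693

Poor units: ¥30,000, ¥60,000 (q = 2 of N = 5).
Log gaps: ln(240000/30000) = 2.0794; ln(240000/60000) = 1.3863.
W = 3.465736 / 5 = 0.693.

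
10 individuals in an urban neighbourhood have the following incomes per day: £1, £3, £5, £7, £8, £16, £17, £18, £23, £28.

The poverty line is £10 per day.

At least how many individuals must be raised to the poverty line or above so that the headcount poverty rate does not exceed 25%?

3

5 of the 10 individuals are poor, so H = 5/10 = 0.500.
A headcount ratio of at most 25% allows at most ⌊0.25 × 10⌋ = 2 poor individuals.
So at least 5 − 2 = 3 must be lifted.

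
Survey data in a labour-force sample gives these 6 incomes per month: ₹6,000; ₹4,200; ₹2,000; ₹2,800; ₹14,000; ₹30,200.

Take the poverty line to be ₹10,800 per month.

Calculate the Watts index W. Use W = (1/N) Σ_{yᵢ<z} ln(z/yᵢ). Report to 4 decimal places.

Poor units: ₹2,000, ₹2,800, ₹4,200, ₹6,000 (q = 4 of N = 6).
Log shortfalls: ln(10800/2000) = 1.6864; ln(10800/2800) = 1.3499; ln(10800/4200) = 0.9445; ln(10800/6000) = 0.5878.
W = 4.568574 / 6 = 0.7614.

0.7614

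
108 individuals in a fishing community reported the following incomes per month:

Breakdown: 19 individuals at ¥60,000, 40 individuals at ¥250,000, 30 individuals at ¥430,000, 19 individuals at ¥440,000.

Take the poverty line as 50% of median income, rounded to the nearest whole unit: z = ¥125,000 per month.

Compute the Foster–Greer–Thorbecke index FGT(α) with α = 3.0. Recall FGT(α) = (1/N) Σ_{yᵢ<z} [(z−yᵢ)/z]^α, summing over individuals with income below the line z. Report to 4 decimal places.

0.0247

Below the line: 19×¥60,000 (q = 19 of N = 108).
Normalized shortfalls: (125000−60000)/125000 = 0.5200 (×19).
Raised to α = 3.0: 0.14061 (×19).
Sum = 2.671552; FGT(3.0) = 2.671552 / 108 = 0.0247.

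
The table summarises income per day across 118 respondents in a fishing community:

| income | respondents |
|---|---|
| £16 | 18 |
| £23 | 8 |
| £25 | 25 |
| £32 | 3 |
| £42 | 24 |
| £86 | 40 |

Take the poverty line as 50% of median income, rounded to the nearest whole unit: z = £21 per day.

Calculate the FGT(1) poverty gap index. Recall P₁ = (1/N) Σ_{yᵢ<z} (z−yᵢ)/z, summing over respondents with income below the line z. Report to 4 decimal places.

Below z: 18×£16 (q = 18 of N = 118).
Normalized shortfalls: (21−16)/21 = 0.2381 (×18).
Sum of shortfalls = 4.285714; P₁ averages over all N: 4.285714 / 118 = 0.0363.

0.0363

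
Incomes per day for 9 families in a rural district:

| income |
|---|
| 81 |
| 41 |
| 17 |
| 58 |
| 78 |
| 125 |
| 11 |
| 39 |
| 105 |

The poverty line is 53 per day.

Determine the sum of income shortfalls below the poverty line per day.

104

Poor units: 11, 17, 39, 41 (q = 4 of N = 9).
Individual gaps: 53−11 = 42; 53−17 = 36; 53−39 = 14; 53−41 = 12.
Aggregate gap = 104.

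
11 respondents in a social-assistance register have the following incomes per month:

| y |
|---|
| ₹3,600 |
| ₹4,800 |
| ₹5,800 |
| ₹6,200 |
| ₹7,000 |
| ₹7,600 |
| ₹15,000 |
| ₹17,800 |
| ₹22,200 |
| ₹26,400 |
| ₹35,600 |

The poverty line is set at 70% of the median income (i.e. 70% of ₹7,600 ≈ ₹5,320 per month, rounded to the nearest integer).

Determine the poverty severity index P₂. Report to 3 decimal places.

0.010

Below z: ₹3,600, ₹4,800 (q = 2 of N = 11).
Shortfall ratios: (5320−3600)/5320 = 0.3233; (5320−4800)/5320 = 0.0977.
Squared: 0.1045; 0.0096.
Sum = 0.114082; P₂ = 0.114082 / 11 = 0.010.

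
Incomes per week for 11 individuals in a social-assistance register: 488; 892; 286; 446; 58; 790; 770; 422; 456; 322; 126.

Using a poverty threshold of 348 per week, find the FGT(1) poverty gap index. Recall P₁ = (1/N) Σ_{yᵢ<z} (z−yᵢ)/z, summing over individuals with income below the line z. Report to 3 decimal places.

0.157

Poor units: 58, 126, 286, 322 (q = 4 of N = 11).
Normalized shortfalls: (348−58)/348 = 0.8333; (348−126)/348 = 0.6379; (348−286)/348 = 0.1782; (348−322)/348 = 0.0747.
Sum of shortfalls = 1.724138; P₁ averages over all N: 1.724138 / 11 = 0.157.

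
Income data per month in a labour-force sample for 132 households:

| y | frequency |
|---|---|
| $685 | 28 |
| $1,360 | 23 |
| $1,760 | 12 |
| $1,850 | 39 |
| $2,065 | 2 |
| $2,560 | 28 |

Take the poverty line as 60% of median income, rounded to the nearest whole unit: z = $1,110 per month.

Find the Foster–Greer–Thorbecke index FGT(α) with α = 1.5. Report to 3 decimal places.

Incomes under z: 28×$685 (q = 28 of N = 132).
Relative gaps: (1110−685)/1110 = 0.3829 (×28).
Raised to α = 1.5: 0.23692 (×28).
Sum = 6.633717; FGT(1.5) = 6.633717 / 132 = 0.050.

0.050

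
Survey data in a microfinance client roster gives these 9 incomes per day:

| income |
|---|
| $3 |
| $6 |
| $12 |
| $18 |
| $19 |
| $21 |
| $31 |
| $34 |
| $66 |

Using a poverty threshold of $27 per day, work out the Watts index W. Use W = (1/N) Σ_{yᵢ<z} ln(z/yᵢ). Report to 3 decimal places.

0.613

Below the line: $3, $6, $12, $18, $19, $21 (q = 6 of N = 9).
Log shortfalls: ln(27/3) = 2.1972; ln(27/6) = 1.5041; ln(27/12) = 0.8109; ln(27/18) = 0.4055; ln(27/19) = 0.3514; ln(27/21) = 0.2513.
W = 5.520410 / 9 = 0.613.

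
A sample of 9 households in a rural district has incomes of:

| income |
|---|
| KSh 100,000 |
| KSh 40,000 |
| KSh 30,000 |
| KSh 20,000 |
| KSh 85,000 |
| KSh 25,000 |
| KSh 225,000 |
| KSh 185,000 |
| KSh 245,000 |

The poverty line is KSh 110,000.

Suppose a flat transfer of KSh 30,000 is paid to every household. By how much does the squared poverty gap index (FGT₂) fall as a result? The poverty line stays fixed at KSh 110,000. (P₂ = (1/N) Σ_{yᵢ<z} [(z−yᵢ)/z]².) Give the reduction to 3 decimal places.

0.153

Before: below the line — KSh 20,000, KSh 25,000, KSh 30,000, KSh 40,000, KSh 85,000, KSh 100,000; squared poverty gap index (FGT₂) = 0.25115.
After the KSh 30,000 transfer: below the line — KSh 50,000, KSh 55,000, KSh 60,000, KSh 70,000; squared poverty gap index (FGT₂) = 0.09848.
Reduction = 0.25115 − 0.09848 = 0.153.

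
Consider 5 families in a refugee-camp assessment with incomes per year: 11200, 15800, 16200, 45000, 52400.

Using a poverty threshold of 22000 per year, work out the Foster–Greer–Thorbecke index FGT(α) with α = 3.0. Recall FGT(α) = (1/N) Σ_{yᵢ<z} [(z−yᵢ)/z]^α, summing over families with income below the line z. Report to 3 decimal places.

0.032

Incomes under z: 11200, 15800, 16200 (q = 3 of N = 5).
Relative gaps: (22000−11200)/22000 = 0.4909; (22000−15800)/22000 = 0.2818; (22000−16200)/22000 = 0.2636.
Raised to α = 3.0: 0.11831; 0.02238; 0.01832.
Sum = 0.159011; FGT(3.0) = 0.159011 / 5 = 0.032.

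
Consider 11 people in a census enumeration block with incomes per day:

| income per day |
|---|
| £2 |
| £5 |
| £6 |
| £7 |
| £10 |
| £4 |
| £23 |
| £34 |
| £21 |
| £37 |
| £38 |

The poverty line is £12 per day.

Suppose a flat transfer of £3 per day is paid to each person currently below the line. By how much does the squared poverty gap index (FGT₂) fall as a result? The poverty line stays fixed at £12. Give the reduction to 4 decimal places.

Before: below the line — £2, £4, £5, £6, £7, £10; squared poverty gap index (FGT₂) = 0.175505.
After the £3 transfer: below the line — £5, £7, £8, £9, £10; squared poverty gap index (FGT₂) = 0.065025.
Reduction = 0.175505 − 0.065025 = 0.1105.

0.1105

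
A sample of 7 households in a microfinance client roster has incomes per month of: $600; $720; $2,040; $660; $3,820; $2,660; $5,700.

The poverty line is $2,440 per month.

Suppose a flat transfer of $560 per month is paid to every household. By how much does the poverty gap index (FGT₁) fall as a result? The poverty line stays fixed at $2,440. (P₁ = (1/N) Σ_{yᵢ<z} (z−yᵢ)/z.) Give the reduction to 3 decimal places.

Before: below the line — $600, $660, $720, $2,040; poverty gap index (FGT₁) = 0.33607.
After the $560 transfer: below the line — $1,160, $1,220, $1,280; poverty gap index (FGT₁) = 0.21429.
Reduction = 0.33607 − 0.21429 = 0.122.

0.122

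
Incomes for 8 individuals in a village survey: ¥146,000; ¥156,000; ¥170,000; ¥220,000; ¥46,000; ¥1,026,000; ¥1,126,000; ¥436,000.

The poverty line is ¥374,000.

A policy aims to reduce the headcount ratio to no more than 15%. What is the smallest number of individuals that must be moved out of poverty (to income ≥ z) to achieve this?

Currently q = 5 of N = 8 are below the line (H = 0.625).
A headcount ratio of at most 15% allows at most ⌊0.15 × 8⌋ = 1 poor individuals.
So at least 5 − 1 = 4 must be lifted.

4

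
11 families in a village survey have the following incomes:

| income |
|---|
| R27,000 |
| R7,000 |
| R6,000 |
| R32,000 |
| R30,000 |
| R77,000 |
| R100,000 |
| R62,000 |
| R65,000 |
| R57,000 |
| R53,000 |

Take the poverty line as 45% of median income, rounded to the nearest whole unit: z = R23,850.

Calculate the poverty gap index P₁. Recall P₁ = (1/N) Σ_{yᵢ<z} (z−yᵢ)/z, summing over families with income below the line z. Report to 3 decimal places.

Incomes under z: R6,000, R7,000 (q = 2 of N = 11).
Relative gaps: (23850−6000)/23850 = 0.7484; (23850−7000)/23850 = 0.7065.
Σ = 1.454927. Dividing by the full population N = 11 gives P₁ = 0.132.

0.132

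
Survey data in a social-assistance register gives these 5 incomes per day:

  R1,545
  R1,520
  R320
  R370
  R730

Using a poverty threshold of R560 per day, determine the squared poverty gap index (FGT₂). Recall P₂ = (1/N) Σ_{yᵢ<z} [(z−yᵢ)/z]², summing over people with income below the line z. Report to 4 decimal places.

0.0598

Below z: R320, R370 (q = 2 of N = 5).
Normalized shortfalls: (560−320)/560 = 0.4286; (560−370)/560 = 0.3393.
Squared: 0.1837; 0.1151.
Sum = 0.298788; P₂ = 0.298788 / 5 = 0.0598.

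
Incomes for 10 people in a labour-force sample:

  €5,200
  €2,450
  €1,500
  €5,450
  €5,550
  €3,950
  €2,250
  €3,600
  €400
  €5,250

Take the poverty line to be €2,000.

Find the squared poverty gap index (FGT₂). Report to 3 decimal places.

Incomes under z: €400, €1,500 (q = 2 of N = 10).
Relative gaps: (2000−400)/2000 = 0.8000; (2000−1500)/2000 = 0.2500.
Squared: 0.6400; 0.0625.
Sum = 0.702500; P₂ = 0.702500 / 10 = 0.070.

0.070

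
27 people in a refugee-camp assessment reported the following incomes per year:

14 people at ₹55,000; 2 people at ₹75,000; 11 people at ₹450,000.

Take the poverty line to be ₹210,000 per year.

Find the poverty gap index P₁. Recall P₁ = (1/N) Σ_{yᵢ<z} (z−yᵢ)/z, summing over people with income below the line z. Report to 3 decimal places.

0.430

Below the line: 14×₹55,000, 2×₹75,000 (q = 16 of N = 27).
Gap ratios (z−y)/z: (210000−55000)/210000 = 0.7381 (×14); (210000−75000)/210000 = 0.6429 (×2).
Sum of shortfalls = 11.619048; P₁ averages over all N: 11.619048 / 27 = 0.430.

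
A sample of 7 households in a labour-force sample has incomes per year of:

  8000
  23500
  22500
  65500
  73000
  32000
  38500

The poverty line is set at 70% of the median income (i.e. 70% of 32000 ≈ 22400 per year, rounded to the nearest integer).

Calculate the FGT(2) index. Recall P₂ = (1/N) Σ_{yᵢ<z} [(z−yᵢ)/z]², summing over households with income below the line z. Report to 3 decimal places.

Below the line: 8000 (q = 1 of N = 7).
Relative gaps: (22400−8000)/22400 = 0.6429.
Squared: 0.4133.
Sum = 0.413265; P₂ = 0.413265 / 7 = 0.059.

0.059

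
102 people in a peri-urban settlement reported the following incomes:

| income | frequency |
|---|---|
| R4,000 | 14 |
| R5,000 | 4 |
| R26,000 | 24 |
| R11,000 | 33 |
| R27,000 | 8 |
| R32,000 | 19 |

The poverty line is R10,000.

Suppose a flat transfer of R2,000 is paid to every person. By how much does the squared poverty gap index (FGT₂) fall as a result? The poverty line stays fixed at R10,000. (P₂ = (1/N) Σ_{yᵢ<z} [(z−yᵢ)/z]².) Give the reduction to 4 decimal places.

Before: below the line — 14×R4,000, 4×R5,000; squared poverty gap index (FGT₂) = 0.059216.
After the R2,000 transfer: below the line — 14×R6,000, 4×R7,000; squared poverty gap index (FGT₂) = 0.025490.
Reduction = 0.059216 − 0.025490 = 0.0337.

0.0337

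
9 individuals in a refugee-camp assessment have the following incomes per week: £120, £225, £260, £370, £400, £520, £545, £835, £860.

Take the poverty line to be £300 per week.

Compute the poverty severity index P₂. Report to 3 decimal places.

0.049

Below z: £120, £225, £260 (q = 3 of N = 9).
Relative gaps: (300−120)/300 = 0.6000; (300−225)/300 = 0.2500; (300−260)/300 = 0.1333.
Squared: 0.3600; 0.0625; 0.0178.
Sum = 0.440278; P₂ = 0.440278 / 9 = 0.049.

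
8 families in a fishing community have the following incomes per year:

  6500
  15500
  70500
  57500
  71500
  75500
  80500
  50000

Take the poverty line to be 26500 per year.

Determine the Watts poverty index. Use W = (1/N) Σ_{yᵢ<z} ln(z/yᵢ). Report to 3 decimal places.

Poor units: 6500, 15500 (q = 2 of N = 8).
Log shortfalls: ln(26500/6500) = 1.4053; ln(26500/15500) = 0.5363.
W = 1.941647 / 8 = 0.243.

0.243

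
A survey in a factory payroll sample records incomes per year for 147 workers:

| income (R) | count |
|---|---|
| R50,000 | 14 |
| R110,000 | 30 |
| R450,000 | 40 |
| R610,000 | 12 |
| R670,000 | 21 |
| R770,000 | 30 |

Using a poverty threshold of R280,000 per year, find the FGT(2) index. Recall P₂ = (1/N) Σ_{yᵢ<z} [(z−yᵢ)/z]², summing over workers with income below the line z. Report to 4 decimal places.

0.1395

Incomes under z: 14×R50,000, 30×R110,000 (q = 44 of N = 147).
Relative gaps: (280000−50000)/280000 = 0.8214 (×14); (280000−110000)/280000 = 0.6071 (×30).
Squared: 0.6747 (×14); 0.3686 (×30).
Sum = 20.505102; P₂ = 20.505102 / 147 = 0.1395.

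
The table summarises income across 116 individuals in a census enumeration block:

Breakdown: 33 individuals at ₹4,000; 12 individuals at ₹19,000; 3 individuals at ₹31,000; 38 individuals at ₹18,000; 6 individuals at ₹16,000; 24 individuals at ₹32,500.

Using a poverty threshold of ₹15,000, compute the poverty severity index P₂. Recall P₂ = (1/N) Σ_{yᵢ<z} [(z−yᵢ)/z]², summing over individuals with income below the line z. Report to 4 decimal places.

0.1530

Poor units: 33×₹4,000 (q = 33 of N = 116).
Shortfall ratios: (15000−4000)/15000 = 0.7333 (×33).
Squared: 0.5378 (×33).
Sum = 17.746667; P₂ = 17.746667 / 116 = 0.1530.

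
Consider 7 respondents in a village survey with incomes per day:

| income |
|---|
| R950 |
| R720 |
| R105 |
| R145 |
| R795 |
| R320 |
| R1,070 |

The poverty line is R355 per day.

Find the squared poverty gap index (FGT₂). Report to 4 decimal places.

Below z: R105, R145, R320 (q = 3 of N = 7).
Normalized shortfalls: (355−105)/355 = 0.7042; (355−145)/355 = 0.5915; (355−320)/355 = 0.0986.
Squared: 0.4959; 0.3499; 0.0097.
Sum = 0.855584; P₂ = 0.855584 / 7 = 0.1222.

0.1222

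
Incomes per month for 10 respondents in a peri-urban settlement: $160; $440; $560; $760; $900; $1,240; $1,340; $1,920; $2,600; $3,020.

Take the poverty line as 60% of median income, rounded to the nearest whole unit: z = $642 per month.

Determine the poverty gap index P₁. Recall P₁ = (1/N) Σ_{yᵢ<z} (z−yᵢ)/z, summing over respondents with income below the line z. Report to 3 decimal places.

0.119

Incomes under z: $160, $440, $560 (q = 3 of N = 10).
Relative gaps: (642−160)/642 = 0.7508; (642−440)/642 = 0.3146; (642−560)/642 = 0.1277.
Sum of shortfalls = 1.193146; P₁ averages over all N: 1.193146 / 10 = 0.119.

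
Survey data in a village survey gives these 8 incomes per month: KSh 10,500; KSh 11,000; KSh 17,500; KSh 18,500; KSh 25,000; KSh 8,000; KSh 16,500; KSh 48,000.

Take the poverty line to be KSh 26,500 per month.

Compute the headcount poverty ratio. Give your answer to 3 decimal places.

0.875

7 of the 8 respondents have income below KSh 26,500.
H = 7/8 = 0.875.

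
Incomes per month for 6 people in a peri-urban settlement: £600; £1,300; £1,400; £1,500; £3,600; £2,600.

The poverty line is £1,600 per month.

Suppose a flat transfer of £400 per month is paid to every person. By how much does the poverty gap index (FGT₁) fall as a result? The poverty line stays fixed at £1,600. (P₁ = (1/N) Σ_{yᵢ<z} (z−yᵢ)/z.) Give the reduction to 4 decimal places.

0.1042

Before: below the line — £600, £1,300, £1,400, £1,500; poverty gap index (FGT₁) = 0.166667.
After the £400 transfer: below the line — £1,000; poverty gap index (FGT₁) = 0.062500.
Reduction = 0.166667 − 0.062500 = 0.1042.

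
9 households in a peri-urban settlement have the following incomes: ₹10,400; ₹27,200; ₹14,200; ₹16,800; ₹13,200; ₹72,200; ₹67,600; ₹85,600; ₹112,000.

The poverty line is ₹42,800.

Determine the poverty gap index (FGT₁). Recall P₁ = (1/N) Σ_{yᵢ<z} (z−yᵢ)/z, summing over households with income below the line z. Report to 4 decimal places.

Below the line: ₹10,400, ₹13,200, ₹14,200, ₹16,800, ₹27,200 (q = 5 of N = 9).
Gap ratios (z−y)/z: (42800−10400)/42800 = 0.7570; (42800−13200)/42800 = 0.6916; (42800−14200)/42800 = 0.6682; (42800−16800)/42800 = 0.6075; (42800−27200)/42800 = 0.3645.
Sum of shortfalls = 3.088785; P₁ averages over all N: 3.088785 / 9 = 0.3432.

0.3432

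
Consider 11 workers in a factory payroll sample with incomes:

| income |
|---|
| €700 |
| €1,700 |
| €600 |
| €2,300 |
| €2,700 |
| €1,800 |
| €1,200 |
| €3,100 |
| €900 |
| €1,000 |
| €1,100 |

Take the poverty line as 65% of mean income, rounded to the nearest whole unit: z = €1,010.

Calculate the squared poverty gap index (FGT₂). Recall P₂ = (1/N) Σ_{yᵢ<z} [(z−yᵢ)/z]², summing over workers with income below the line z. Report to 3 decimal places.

Below z: €600, €700, €900, €1,000 (q = 4 of N = 11).
Relative gaps: (1010−600)/1010 = 0.4059; (1010−700)/1010 = 0.3069; (1010−900)/1010 = 0.1089; (1010−1000)/1010 = 0.0099.
Squared: 0.1648; 0.0942; 0.0119; 0.0001.
Sum = 0.270954; P₂ = 0.270954 / 11 = 0.025.

0.025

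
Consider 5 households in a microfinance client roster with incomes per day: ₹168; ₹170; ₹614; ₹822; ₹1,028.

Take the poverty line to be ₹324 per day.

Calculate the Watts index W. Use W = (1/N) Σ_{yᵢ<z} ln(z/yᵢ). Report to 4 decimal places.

Below the line: ₹168, ₹170 (q = 2 of N = 5).
Log shortfalls: ln(324/168) = 0.6568; ln(324/170) = 0.6449.
W = 1.301725 / 5 = 0.2603.

0.2603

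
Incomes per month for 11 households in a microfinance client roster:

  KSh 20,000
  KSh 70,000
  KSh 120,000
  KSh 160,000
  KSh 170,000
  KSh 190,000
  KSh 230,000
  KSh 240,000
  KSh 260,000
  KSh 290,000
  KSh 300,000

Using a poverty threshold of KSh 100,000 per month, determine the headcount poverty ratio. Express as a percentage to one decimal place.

18.2%

2 of the 11 households have income below KSh 100,000.
H = 2/11 = 18.2%.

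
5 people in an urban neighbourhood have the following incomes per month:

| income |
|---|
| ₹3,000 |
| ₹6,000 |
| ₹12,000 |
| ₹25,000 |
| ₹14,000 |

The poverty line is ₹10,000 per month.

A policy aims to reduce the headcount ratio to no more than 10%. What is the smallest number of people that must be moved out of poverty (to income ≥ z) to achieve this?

2 of the 5 people are poor, so H = 2/5 = 0.400.
A headcount ratio of at most 10% allows at most ⌊0.10 × 5⌋ = 0 poor people.
So at least 2 − 0 = 2 must be lifted.

2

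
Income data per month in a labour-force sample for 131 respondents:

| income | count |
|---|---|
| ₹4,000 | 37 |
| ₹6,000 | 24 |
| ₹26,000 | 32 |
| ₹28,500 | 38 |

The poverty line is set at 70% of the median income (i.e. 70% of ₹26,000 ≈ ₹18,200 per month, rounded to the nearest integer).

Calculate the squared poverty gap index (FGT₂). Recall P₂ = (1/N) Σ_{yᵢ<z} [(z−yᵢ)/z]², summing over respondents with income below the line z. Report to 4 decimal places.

0.2543

Below z: 37×₹4,000, 24×₹6,000 (q = 61 of N = 131).
Gap ratios (z−y)/z: (18200−4000)/18200 = 0.7802 (×37); (18200−6000)/18200 = 0.6703 (×24).
Squared: 0.6087 (×37); 0.4493 (×24).
Sum = 33.307692; P₂ = 33.307692 / 131 = 0.2543.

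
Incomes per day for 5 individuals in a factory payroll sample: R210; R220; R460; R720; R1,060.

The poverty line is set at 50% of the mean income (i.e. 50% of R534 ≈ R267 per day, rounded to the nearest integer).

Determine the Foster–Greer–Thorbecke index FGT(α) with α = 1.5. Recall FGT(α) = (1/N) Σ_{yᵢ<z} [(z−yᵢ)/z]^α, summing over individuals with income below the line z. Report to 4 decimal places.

Below z: R210, R220 (q = 2 of N = 5).
Relative gaps: (267−210)/267 = 0.2135; (267−220)/267 = 0.1760.
Raised to α = 1.5: 0.09864; 0.07385.
Sum = 0.172493; FGT(1.5) = 0.172493 / 5 = 0.0345.

0.0345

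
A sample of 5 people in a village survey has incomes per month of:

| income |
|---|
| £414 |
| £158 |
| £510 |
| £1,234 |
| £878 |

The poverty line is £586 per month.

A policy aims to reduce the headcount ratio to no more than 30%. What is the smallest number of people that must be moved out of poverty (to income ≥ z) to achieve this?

2

3 of the 5 people are poor, so H = 3/5 = 0.600.
A headcount ratio of at most 30% allows at most ⌊0.30 × 5⌋ = 1 poor people.
So at least 3 − 1 = 2 must be lifted.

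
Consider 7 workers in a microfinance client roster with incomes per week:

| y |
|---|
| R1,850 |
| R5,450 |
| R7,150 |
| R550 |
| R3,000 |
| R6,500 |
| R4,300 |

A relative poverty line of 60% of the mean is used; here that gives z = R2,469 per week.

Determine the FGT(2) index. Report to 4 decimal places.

Below the line: R550, R1,850 (q = 2 of N = 7).
Shortfall ratios: (2469−550)/2469 = 0.7772; (2469−1850)/2469 = 0.2507.
Squared: 0.6041; 0.0629.
Sum = 0.666953; P₂ = 0.666953 / 7 = 0.0953.

0.0953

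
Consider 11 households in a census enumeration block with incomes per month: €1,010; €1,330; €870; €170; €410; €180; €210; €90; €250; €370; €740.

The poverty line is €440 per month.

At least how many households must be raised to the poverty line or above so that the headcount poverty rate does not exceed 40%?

3

7 of the 11 households are poor, so H = 7/11 = 0.636.
A headcount ratio of at most 40% allows at most ⌊0.40 × 11⌋ = 4 poor households.
So at least 7 − 4 = 3 must be lifted.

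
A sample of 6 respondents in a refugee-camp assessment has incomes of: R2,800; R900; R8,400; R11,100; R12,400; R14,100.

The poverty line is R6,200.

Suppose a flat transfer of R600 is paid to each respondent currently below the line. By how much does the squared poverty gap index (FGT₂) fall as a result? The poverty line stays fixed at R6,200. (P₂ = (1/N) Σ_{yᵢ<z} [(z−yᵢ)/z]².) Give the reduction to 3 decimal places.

Before: below the line — R900, R2,800; squared poverty gap index (FGT₂) = 0.17191.
After the R600 transfer: below the line — R1,500, R3,400; squared poverty gap index (FGT₂) = 0.12977.
Reduction = 0.17191 − 0.12977 = 0.042.

0.042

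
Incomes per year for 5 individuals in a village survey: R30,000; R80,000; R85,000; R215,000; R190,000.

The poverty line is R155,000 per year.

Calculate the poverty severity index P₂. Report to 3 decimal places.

Incomes under z: R30,000, R80,000, R85,000 (q = 3 of N = 5).
Relative gaps: (155000−30000)/155000 = 0.8065; (155000−80000)/155000 = 0.4839; (155000−85000)/155000 = 0.4516.
Squared: 0.6504; 0.2341; 0.2040.
Sum = 1.088450; P₂ = 1.088450 / 5 = 0.218.

0.218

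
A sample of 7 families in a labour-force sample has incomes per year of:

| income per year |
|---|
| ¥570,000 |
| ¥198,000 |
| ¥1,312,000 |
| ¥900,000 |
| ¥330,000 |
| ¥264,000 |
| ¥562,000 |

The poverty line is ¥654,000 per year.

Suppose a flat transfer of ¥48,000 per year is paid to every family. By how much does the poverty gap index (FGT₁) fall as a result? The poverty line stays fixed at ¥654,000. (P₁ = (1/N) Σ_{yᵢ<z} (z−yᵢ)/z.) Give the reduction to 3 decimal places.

0.052

Before: below the line — ¥198,000, ¥264,000, ¥330,000, ¥562,000, ¥570,000; poverty gap index (FGT₁) = 0.29401.
After the ¥48,000 transfer: below the line — ¥246,000, ¥312,000, ¥378,000, ¥610,000, ¥618,000; poverty gap index (FGT₁) = 0.24159.
Reduction = 0.29401 − 0.24159 = 0.052.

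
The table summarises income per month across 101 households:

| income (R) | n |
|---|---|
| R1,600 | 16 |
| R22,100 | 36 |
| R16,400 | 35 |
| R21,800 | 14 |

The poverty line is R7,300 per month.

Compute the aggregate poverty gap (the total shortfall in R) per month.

R91,200

Poor units: 16×R1,600 (q = 16 of N = 101).
Individual gaps: 16×(7300−1600) = 91200.
Aggregate gap = R91,200.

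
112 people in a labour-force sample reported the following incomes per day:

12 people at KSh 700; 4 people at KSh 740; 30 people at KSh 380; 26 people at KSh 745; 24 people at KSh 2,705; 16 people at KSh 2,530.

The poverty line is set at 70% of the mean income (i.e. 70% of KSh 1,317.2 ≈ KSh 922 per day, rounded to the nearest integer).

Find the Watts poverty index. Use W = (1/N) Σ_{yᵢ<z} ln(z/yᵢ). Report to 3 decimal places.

Below z: 30×KSh 380, 12×KSh 700, 4×KSh 740, 26×KSh 745 (q = 72 of N = 112).
ln(z/y) terms: ln(922/380) = 0.8864 (×30); ln(922/700) = 0.2755 (×12); ln(922/740) = 0.2199 (×4); ln(922/745) = 0.2132 (×26).
W = 36.318564 / 112 = 0.324.

0.324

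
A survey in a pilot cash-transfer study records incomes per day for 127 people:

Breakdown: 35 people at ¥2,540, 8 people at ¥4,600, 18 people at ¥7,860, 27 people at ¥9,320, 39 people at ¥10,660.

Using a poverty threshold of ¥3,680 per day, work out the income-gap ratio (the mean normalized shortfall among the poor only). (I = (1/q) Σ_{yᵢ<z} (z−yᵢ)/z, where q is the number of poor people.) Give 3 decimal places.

Incomes under z: 35×¥2,540 (q = 35 of N = 127).
Shortfall ratios (z−y)/z: 0.3098 (×35); sum = 10.842391.
The income-gap ratio divides by q (the poor only): 10.842391 / 35 = 0.310.

0.310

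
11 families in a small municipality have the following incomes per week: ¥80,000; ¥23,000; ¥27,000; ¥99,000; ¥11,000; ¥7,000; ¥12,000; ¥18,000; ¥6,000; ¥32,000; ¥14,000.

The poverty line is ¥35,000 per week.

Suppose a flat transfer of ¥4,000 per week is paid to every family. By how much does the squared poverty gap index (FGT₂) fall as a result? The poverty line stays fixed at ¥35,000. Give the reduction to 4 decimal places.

0.0873

Before: below the line — ¥6,000, ¥7,000, ¥11,000, ¥12,000, ¥14,000, ¥18,000, ¥23,000, ¥27,000, ¥32,000; squared poverty gap index (FGT₂) = 0.272876.
After the ¥4,000 transfer: below the line — ¥10,000, ¥11,000, ¥15,000, ¥16,000, ¥18,000, ¥22,000, ¥27,000, ¥31,000; squared poverty gap index (FGT₂) = 0.185529.
Reduction = 0.272876 − 0.185529 = 0.0873.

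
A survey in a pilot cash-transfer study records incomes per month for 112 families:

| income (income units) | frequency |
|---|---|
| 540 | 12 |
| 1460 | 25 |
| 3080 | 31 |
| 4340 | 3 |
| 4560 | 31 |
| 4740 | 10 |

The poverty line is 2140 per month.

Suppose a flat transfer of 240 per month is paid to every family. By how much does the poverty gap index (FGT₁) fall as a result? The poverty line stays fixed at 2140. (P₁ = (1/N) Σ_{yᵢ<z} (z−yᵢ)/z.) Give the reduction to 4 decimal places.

Before: below the line — 12×540, 25×1460; poverty gap index (FGT₁) = 0.151035.
After the 240 transfer: below the line — 12×780, 25×1700; poverty gap index (FGT₁) = 0.113985.
Reduction = 0.151035 − 0.113985 = 0.0370.

0.0370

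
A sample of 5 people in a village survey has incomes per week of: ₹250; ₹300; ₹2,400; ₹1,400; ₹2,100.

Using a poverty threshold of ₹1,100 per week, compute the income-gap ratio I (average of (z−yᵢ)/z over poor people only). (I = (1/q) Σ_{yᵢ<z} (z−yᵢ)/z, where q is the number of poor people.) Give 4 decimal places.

Below z: ₹250, ₹300 (q = 2 of N = 5).
Relative gaps: 0.7727, 0.7273; sum = 1.500000.
I averages over the q = 2 poor units only: 1.500000 / 2 = 0.7500.

0.7500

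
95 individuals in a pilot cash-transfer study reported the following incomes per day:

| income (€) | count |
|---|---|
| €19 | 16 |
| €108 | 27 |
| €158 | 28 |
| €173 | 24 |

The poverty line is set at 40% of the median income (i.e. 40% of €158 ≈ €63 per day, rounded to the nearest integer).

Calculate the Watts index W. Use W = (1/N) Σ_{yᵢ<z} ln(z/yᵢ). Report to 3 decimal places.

0.202

Below the line: 16×€19 (q = 16 of N = 95).
Log gaps: ln(63/19) = 1.1987 (×16).
W = 19.179132 / 95 = 0.202.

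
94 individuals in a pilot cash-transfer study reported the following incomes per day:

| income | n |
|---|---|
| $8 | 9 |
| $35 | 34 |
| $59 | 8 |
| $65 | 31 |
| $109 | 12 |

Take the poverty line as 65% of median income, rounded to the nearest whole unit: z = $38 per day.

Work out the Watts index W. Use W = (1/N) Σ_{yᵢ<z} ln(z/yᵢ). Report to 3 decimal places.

0.179

Poor units: 9×$8, 34×$35 (q = 43 of N = 94).
Log shortfalls: ln(38/8) = 1.5581 (×9); ln(38/35) = 0.0822 (×34).
W = 16.819397 / 94 = 0.179.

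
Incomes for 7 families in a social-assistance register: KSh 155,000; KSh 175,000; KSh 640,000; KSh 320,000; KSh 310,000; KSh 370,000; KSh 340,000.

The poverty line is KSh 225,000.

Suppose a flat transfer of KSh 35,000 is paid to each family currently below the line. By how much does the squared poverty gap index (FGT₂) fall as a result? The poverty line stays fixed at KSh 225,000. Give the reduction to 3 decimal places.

0.017

Before: below the line — KSh 155,000, KSh 175,000; squared poverty gap index (FGT₂) = 0.02088.
After the KSh 35,000 transfer: below the line — KSh 190,000, KSh 210,000; squared poverty gap index (FGT₂) = 0.00409.
Reduction = 0.02088 − 0.00409 = 0.017.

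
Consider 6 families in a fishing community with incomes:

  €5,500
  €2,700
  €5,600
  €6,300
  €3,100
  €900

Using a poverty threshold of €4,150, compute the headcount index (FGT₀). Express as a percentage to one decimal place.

50.0%

3 of the 6 families have income below €4,150.
H = 3/6 = 50.0%.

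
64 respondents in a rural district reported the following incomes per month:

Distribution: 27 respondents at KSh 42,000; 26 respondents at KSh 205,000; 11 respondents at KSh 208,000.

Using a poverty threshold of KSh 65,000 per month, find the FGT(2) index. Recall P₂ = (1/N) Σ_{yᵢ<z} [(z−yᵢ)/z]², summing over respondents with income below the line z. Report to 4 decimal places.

0.0528

Below the line: 27×KSh 42,000 (q = 27 of N = 64).
Gap ratios (z−y)/z: (65000−42000)/65000 = 0.3538 (×27).
Squared: 0.1252 (×27).
Sum = 3.380592; P₂ = 3.380592 / 64 = 0.0528.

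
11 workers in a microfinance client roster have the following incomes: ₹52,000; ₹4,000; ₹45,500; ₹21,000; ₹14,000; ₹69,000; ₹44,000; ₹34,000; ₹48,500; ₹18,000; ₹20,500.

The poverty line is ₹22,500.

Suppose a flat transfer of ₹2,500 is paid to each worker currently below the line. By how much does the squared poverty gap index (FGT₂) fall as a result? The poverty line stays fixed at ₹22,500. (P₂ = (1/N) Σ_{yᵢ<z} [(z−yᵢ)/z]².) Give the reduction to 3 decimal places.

Before: below the line — ₹4,000, ₹14,000, ₹18,000, ₹20,500, ₹21,000; squared poverty gap index (FGT₂) = 0.07919.
After the ₹2,500 transfer: below the line — ₹6,500, ₹16,500, ₹20,500; squared poverty gap index (FGT₂) = 0.05315.
Reduction = 0.07919 − 0.05315 = 0.026.

0.026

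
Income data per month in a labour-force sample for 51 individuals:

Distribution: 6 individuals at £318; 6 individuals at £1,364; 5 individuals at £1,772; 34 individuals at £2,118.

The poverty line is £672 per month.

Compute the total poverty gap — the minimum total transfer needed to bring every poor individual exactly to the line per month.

Below z: 6×£318 (q = 6 of N = 51).
Individual gaps: 6×(672−318) = 2124.
Aggregate gap = £2,124.

£2,124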